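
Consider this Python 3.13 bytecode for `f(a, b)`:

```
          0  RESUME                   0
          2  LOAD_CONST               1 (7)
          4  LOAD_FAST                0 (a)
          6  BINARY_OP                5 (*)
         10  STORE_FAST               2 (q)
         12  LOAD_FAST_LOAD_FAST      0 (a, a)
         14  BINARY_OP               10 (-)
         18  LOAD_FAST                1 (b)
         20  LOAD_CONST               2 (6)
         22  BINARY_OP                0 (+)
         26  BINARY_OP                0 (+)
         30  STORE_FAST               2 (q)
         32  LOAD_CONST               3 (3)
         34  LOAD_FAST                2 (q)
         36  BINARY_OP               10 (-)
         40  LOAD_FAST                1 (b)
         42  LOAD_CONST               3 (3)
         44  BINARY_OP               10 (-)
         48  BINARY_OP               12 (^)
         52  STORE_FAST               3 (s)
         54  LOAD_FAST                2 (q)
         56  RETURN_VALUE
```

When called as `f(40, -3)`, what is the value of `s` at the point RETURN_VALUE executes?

-6

LOAD_CONST → push 7. Stack: [7]
LOAD_FAST a → push 40. Stack: [7, 40]
BINARY_OP * → 7 * 40 = 280. Stack: [280]
STORE_FAST q → q=280. Stack: []
LOAD_FAST_LOAD_FAST a,a → push 40,40. Stack: [40, 40]
BINARY_OP - → 40 - 40 = 0. Stack: [0]
LOAD_FAST b → push -3. Stack: [0, -3]
LOAD_CONST → push 6. Stack: [0, -3, 6]
BINARY_OP + → -3 + 6 = 3. Stack: [0, 3]
BINARY_OP + → 0 + 3 = 3. Stack: [3]
STORE_FAST q → q=3. Stack: []
LOAD_CONST → push 3. Stack: [3]
LOAD_FAST q → push 3. Stack: [3, 3]
BINARY_OP - → 3 - 3 = 0. Stack: [0]
LOAD_FAST b → push -3. Stack: [0, -3]
LOAD_CONST → push 3. Stack: [0, -3, 3]
BINARY_OP - → -3 - 3 = -6. Stack: [0, -6]
BINARY_OP ^ → 0 ^ -6 = -6. Stack: [-6]
STORE_FAST s → s=-6. Stack: []
LOAD_FAST q → push 3. Stack: [3]
RETURN_VALUE → return 3.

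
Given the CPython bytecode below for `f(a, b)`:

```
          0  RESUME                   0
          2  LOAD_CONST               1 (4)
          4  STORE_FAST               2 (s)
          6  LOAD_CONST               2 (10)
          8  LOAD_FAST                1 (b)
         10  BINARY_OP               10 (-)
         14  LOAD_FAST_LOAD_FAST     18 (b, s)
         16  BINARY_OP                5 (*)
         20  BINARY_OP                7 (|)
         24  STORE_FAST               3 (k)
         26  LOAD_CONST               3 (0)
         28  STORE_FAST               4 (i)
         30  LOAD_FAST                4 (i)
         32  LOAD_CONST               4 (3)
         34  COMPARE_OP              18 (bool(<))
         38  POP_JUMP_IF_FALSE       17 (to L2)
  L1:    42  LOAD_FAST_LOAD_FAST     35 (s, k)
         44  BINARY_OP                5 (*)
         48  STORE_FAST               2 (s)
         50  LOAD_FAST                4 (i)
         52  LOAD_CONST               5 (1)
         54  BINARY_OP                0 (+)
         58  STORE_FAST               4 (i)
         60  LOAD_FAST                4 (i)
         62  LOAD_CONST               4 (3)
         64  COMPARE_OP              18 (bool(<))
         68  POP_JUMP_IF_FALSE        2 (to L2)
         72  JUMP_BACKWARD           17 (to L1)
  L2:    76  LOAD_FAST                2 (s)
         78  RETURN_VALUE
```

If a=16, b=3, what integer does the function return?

LOAD_CONST → push 4. Stack: [4]
STORE_FAST s → s=4. Stack: []
LOAD_CONST → push 10. Stack: [10]
LOAD_FAST b → push 3. Stack: [10, 3]
BINARY_OP - → 10 - 3 = 7. Stack: [7]
LOAD_FAST_LOAD_FAST b,s → push 3,4. Stack: [7, 3, 4]
BINARY_OP * → 3 * 4 = 12. Stack: [7, 12]
BINARY_OP | → 7 | 12 = 15. Stack: [15]
STORE_FAST k → k=15. Stack: []
LOAD_CONST → push 0. Stack: [0]
STORE_FAST i → i=0. Stack: []
LOAD_FAST i → push 0. Stack: [0]
LOAD_CONST → push 3. Stack: [0, 3]
COMPARE_OP bool(<) → 0 vs 3 = True. Stack: [True]
POP_JUMP_IF_FALSE → pop True; no jump. Stack: []
LOAD_FAST_LOAD_FAST s,k → push 4,15. Stack: [4, 15]
BINARY_OP * → 4 * 15 = 60. Stack: [60]
STORE_FAST s → s=60. Stack: []
LOAD_FAST i → push 0. Stack: [0]
LOAD_CONST → push 1. Stack: [0, 1]
BINARY_OP + → 0 + 1 = 1. Stack: [1]
STORE_FAST i → i=1. Stack: []
LOAD_FAST i → push 1. Stack: [1]
LOAD_CONST → push 3. Stack: [1, 3]
COMPARE_OP bool(<) → 1 vs 3 = True. Stack: [True]
POP_JUMP_IF_FALSE → pop True; no jump. Stack: []
LOAD_FAST_LOAD_FAST s,k → push 60,15. Stack: [60, 15]
BINARY_OP * → 60 * 15 = 900. Stack: [900]
STORE_FAST s → s=900. Stack: []
LOAD_FAST i → push 1. Stack: [1]
LOAD_CONST → push 1. Stack: [1, 1]
BINARY_OP + → 1 + 1 = 2. Stack: [2]
STORE_FAST i → i=2. Stack: []
LOAD_FAST i → push 2. Stack: [2]
LOAD_CONST → push 3. Stack: [2, 3]
COMPARE_OP bool(<) → 2 vs 3 = True. Stack: [True]
POP_JUMP_IF_FALSE → pop True; no jump. Stack: []
LOAD_FAST_LOAD_FAST s,k → push 900,15. Stack: [900, 15]
BINARY_OP * → 900 * 15 = 13500. Stack: [13500]
STORE_FAST s → s=13500. Stack: []
LOAD_FAST i → push 2. Stack: [2]
LOAD_CONST → push 1. Stack: [2, 1]
BINARY_OP + → 2 + 1 = 3. Stack: [3]
STORE_FAST i → i=3. Stack: []
LOAD_FAST i → push 3. Stack: [3]
LOAD_CONST → push 3. Stack: [3, 3]
COMPARE_OP bool(<) → 3 vs 3 = False. Stack: [False]
POP_JUMP_IF_FALSE → pop False; jump. Stack: []
LOAD_FAST s → push 13500. Stack: [13500]
RETURN_VALUE → return 13500.

13500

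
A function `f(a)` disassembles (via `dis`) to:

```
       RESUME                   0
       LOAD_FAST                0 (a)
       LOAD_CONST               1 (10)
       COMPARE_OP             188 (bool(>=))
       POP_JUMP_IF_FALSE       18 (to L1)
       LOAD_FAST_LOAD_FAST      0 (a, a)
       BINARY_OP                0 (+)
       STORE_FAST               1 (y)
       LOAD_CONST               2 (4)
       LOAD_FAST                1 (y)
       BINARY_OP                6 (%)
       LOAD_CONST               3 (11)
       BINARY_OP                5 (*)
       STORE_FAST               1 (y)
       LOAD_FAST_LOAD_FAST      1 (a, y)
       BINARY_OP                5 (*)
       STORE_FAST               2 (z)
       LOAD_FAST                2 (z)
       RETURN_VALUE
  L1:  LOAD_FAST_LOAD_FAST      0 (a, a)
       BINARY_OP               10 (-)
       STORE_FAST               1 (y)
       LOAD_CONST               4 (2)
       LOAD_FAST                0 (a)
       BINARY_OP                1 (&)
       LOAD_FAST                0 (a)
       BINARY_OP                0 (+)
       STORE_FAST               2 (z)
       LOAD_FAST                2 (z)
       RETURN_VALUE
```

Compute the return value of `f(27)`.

LOAD_FAST a → push 27. Stack: [27]
LOAD_CONST → push 10. Stack: [27, 10]
COMPARE_OP bool(>=) → 27 vs 10 = True. Stack: [True]
POP_JUMP_IF_FALSE → pop True; no jump. Stack: []
LOAD_FAST_LOAD_FAST a,a → push 27,27. Stack: [27, 27]
BINARY_OP + → 27 + 27 = 54. Stack: [54]
STORE_FAST y → y=54. Stack: []
LOAD_CONST → push 4. Stack: [4]
LOAD_FAST y → push 54. Stack: [4, 54]
BINARY_OP % → 4 % 54 = 4. Stack: [4]
LOAD_CONST → push 11. Stack: [4, 11]
BINARY_OP * → 4 * 11 = 44. Stack: [44]
STORE_FAST y → y=44. Stack: []
LOAD_FAST_LOAD_FAST a,y → push 27,44. Stack: [27, 44]
BINARY_OP * → 27 * 44 = 1188. Stack: [1188]
STORE_FAST z → z=1188. Stack: []
LOAD_FAST z → push 1188. Stack: [1188]
RETURN_VALUE → return 1188.

1188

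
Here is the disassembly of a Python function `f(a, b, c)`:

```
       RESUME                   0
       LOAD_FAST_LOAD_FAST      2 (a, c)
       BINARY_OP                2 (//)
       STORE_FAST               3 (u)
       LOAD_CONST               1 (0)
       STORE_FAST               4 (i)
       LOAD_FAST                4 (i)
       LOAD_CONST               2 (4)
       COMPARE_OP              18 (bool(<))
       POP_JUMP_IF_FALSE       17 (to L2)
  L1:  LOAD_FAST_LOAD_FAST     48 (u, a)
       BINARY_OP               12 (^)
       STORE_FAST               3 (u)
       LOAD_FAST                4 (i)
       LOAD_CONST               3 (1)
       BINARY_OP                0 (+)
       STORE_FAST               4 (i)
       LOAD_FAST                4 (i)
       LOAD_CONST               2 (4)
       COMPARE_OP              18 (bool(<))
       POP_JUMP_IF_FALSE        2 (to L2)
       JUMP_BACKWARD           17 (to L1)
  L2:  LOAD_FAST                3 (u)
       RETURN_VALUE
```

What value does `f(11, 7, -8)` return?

-2

LOAD_FAST_LOAD_FAST a,c → push 11,-8. Stack: [11, -8]
BINARY_OP // → 11 // -8 = -2. Stack: [-2]
STORE_FAST u → u=-2. Stack: []
LOAD_CONST → push 0. Stack: [0]
STORE_FAST i → i=0. Stack: []
LOAD_FAST i → push 0. Stack: [0]
LOAD_CONST → push 4. Stack: [0, 4]
COMPARE_OP bool(<) → 0 vs 4 = True. Stack: [True]
POP_JUMP_IF_FALSE → pop True; no jump. Stack: []
LOAD_FAST_LOAD_FAST u,a → push -2,11. Stack: [-2, 11]
BINARY_OP ^ → -2 ^ 11 = -11. Stack: [-11]
STORE_FAST u → u=-11. Stack: []
LOAD_FAST i → push 0. Stack: [0]
LOAD_CONST → push 1. Stack: [0, 1]
BINARY_OP + → 0 + 1 = 1. Stack: [1]
STORE_FAST i → i=1. Stack: []
LOAD_FAST i → push 1. Stack: [1]
LOAD_CONST → push 4. Stack: [1, 4]
COMPARE_OP bool(<) → 1 vs 4 = True. Stack: [True]
POP_JUMP_IF_FALSE → pop True; no jump. Stack: []
LOAD_FAST_LOAD_FAST u,a → push -11,11. Stack: [-11, 11]
BINARY_OP ^ → -11 ^ 11 = -2. Stack: [-2]
STORE_FAST u → u=-2. Stack: []
LOAD_FAST i → push 1. Stack: [1]
LOAD_CONST → push 1. Stack: [1, 1]
BINARY_OP + → 1 + 1 = 2. Stack: [2]
STORE_FAST i → i=2. Stack: []
LOAD_FAST i → push 2. Stack: [2]
LOAD_CONST → push 4. Stack: [2, 4]
COMPARE_OP bool(<) → 2 vs 4 = True. Stack: [True]
POP_JUMP_IF_FALSE → pop True; no jump. Stack: []
LOAD_FAST_LOAD_FAST u,a → push -2,11. Stack: [-2, 11]
BINARY_OP ^ → -2 ^ 11 = -11. Stack: [-11]
STORE_FAST u → u=-11. Stack: []
LOAD_FAST i → push 2. Stack: [2]
LOAD_CONST → push 1. Stack: [2, 1]
BINARY_OP + → 2 + 1 = 3. Stack: [3]
STORE_FAST i → i=3. Stack: []
LOAD_FAST i → push 3. Stack: [3]
LOAD_CONST → push 4. Stack: [3, 4]
COMPARE_OP bool(<) → 3 vs 4 = True. Stack: [True]
POP_JUMP_IF_FALSE → pop True; no jump. Stack: []
LOAD_FAST_LOAD_FAST u,a → push -11,11. Stack: [-11, 11]
BINARY_OP ^ → -11 ^ 11 = -2. Stack: [-2]
STORE_FAST u → u=-2. Stack: []
LOAD_FAST i → push 3. Stack: [3]
LOAD_CONST → push 1. Stack: [3, 1]
BINARY_OP + → 3 + 1 = 4. Stack: [4]
STORE_FAST i → i=4. Stack: []
LOAD_FAST i → push 4. Stack: [4]
LOAD_CONST → push 4. Stack: [4, 4]
COMPARE_OP bool(<) → 4 vs 4 = False. Stack: [False]
POP_JUMP_IF_FALSE → pop False; jump. Stack: []
LOAD_FAST u → push -2. Stack: [-2]
RETURN_VALUE → return -2.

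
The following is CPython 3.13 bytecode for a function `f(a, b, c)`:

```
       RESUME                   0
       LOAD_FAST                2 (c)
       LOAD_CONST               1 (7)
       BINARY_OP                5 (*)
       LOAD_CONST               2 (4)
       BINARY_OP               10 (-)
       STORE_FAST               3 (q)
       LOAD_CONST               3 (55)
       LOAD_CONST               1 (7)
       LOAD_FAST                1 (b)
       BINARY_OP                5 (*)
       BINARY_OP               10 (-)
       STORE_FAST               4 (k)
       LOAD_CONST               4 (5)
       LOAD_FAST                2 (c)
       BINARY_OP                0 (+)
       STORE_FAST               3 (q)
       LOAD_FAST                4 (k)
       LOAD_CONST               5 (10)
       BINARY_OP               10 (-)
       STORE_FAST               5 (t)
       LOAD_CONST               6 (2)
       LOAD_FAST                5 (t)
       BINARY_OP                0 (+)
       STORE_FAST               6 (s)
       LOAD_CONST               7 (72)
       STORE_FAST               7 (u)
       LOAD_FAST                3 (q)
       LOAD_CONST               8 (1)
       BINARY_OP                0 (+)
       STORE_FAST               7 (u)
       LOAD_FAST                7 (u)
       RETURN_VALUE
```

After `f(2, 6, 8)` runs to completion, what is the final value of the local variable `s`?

5

LOAD_FAST c → push 8. Stack: [8]
LOAD_CONST → push 7. Stack: [8, 7]
BINARY_OP * → 8 * 7 = 56. Stack: [56]
LOAD_CONST → push 4. Stack: [56, 4]
BINARY_OP - → 56 - 4 = 52. Stack: [52]
STORE_FAST q → q=52. Stack: []
LOAD_CONST → push 55. Stack: [55]
LOAD_CONST → push 7. Stack: [55, 7]
LOAD_FAST b → push 6. Stack: [55, 7, 6]
BINARY_OP * → 7 * 6 = 42. Stack: [55, 42]
BINARY_OP - → 55 - 42 = 13. Stack: [13]
STORE_FAST k → k=13. Stack: []
LOAD_CONST → push 5. Stack: [5]
LOAD_FAST c → push 8. Stack: [5, 8]
BINARY_OP + → 5 + 8 = 13. Stack: [13]
STORE_FAST q → q=13. Stack: []
LOAD_FAST k → push 13. Stack: [13]
LOAD_CONST → push 10. Stack: [13, 10]
BINARY_OP - → 13 - 10 = 3. Stack: [3]
STORE_FAST t → t=3. Stack: []
LOAD_CONST → push 2. Stack: [2]
LOAD_FAST t → push 3. Stack: [2, 3]
BINARY_OP + → 2 + 3 = 5. Stack: [5]
STORE_FAST s → s=5. Stack: []
LOAD_CONST → push 72. Stack: [72]
STORE_FAST u → u=72. Stack: []
LOAD_FAST q → push 13. Stack: [13]
LOAD_CONST → push 1. Stack: [13, 1]
BINARY_OP + → 13 + 1 = 14. Stack: [14]
STORE_FAST u → u=14. Stack: []
LOAD_FAST u → push 14. Stack: [14]
RETURN_VALUE → return 14.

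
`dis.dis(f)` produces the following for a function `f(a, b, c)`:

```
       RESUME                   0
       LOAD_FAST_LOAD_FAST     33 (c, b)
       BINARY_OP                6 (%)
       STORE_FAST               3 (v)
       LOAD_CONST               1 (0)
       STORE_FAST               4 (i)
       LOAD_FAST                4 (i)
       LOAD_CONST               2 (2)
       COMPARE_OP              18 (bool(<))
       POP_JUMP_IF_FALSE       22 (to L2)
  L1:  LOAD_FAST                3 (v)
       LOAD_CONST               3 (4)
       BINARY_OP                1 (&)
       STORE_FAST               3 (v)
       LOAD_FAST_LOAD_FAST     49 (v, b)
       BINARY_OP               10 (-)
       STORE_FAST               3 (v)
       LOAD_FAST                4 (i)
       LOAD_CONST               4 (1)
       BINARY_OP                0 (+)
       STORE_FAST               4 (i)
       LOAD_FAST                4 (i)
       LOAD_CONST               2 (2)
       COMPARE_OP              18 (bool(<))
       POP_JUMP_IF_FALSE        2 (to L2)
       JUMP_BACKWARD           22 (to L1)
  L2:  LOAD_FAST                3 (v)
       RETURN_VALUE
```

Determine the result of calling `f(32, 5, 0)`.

LOAD_FAST_LOAD_FAST c,b → push 0,5. Stack: [0, 5]
BINARY_OP % → 0 % 5 = 0. Stack: [0]
STORE_FAST v → v=0. Stack: []
LOAD_CONST → push 0. Stack: [0]
STORE_FAST i → i=0. Stack: []
LOAD_FAST i → push 0. Stack: [0]
LOAD_CONST → push 2. Stack: [0, 2]
COMPARE_OP bool(<) → 0 vs 2 = True. Stack: [True]
POP_JUMP_IF_FALSE → pop True; no jump. Stack: []
LOAD_FAST v → push 0. Stack: [0]
LOAD_CONST → push 4. Stack: [0, 4]
BINARY_OP & → 0 & 4 = 0. Stack: [0]
STORE_FAST v → v=0. Stack: []
LOAD_FAST_LOAD_FAST v,b → push 0,5. Stack: [0, 5]
BINARY_OP - → 0 - 5 = -5. Stack: [-5]
STORE_FAST v → v=-5. Stack: []
LOAD_FAST i → push 0. Stack: [0]
LOAD_CONST → push 1. Stack: [0, 1]
BINARY_OP + → 0 + 1 = 1. Stack: [1]
STORE_FAST i → i=1. Stack: []
LOAD_FAST i → push 1. Stack: [1]
LOAD_CONST → push 2. Stack: [1, 2]
COMPARE_OP bool(<) → 1 vs 2 = True. Stack: [True]
POP_JUMP_IF_FALSE → pop True; no jump. Stack: []
LOAD_FAST v → push -5. Stack: [-5]
LOAD_CONST → push 4. Stack: [-5, 4]
BINARY_OP & → -5 & 4 = 0. Stack: [0]
STORE_FAST v → v=0. Stack: []
LOAD_FAST_LOAD_FAST v,b → push 0,5. Stack: [0, 5]
BINARY_OP - → 0 - 5 = -5. Stack: [-5]
STORE_FAST v → v=-5. Stack: []
LOAD_FAST i → push 1. Stack: [1]
LOAD_CONST → push 1. Stack: [1, 1]
BINARY_OP + → 1 + 1 = 2. Stack: [2]
STORE_FAST i → i=2. Stack: []
LOAD_FAST i → push 2. Stack: [2]
LOAD_CONST → push 2. Stack: [2, 2]
COMPARE_OP bool(<) → 2 vs 2 = False. Stack: [False]
POP_JUMP_IF_FALSE → pop False; jump. Stack: []
LOAD_FAST v → push -5. Stack: [-5]
RETURN_VALUE → return -5.

-5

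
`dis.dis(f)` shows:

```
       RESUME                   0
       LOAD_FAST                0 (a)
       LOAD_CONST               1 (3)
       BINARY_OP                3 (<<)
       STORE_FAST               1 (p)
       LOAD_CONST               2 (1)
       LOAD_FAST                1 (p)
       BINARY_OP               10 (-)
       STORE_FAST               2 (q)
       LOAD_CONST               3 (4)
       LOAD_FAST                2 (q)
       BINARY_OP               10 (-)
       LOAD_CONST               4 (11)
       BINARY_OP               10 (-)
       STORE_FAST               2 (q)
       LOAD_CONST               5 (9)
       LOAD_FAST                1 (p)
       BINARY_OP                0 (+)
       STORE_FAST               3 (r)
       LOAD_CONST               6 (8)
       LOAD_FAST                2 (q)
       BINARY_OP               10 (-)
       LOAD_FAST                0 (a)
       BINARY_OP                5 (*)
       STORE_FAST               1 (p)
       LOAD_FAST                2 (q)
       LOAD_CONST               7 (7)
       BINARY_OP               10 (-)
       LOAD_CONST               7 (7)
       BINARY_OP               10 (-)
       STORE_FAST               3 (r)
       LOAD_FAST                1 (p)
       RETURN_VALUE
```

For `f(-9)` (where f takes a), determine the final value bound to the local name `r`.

-94

LOAD_FAST a → push -9. Stack: [-9]
LOAD_CONST → push 3. Stack: [-9, 3]
BINARY_OP << → -9 << 3 = -72. Stack: [-72]
STORE_FAST p → p=-72. Stack: []
LOAD_CONST → push 1. Stack: [1]
LOAD_FAST p → push -72. Stack: [1, -72]
BINARY_OP - → 1 - -72 = 73. Stack: [73]
STORE_FAST q → q=73. Stack: []
LOAD_CONST → push 4. Stack: [4]
LOAD_FAST q → push 73. Stack: [4, 73]
BINARY_OP - → 4 - 73 = -69. Stack: [-69]
LOAD_CONST → push 11. Stack: [-69, 11]
BINARY_OP - → -69 - 11 = -80. Stack: [-80]
STORE_FAST q → q=-80. Stack: []
LOAD_CONST → push 9. Stack: [9]
LOAD_FAST p → push -72. Stack: [9, -72]
BINARY_OP + → 9 + -72 = -63. Stack: [-63]
STORE_FAST r → r=-63. Stack: []
LOAD_CONST → push 8. Stack: [8]
LOAD_FAST q → push -80. Stack: [8, -80]
BINARY_OP - → 8 - -80 = 88. Stack: [88]
LOAD_FAST a → push -9. Stack: [88, -9]
BINARY_OP * → 88 * -9 = -792. Stack: [-792]
STORE_FAST p → p=-792. Stack: []
LOAD_FAST q → push -80. Stack: [-80]
LOAD_CONST → push 7. Stack: [-80, 7]
BINARY_OP - → -80 - 7 = -87. Stack: [-87]
LOAD_CONST → push 7. Stack: [-87, 7]
BINARY_OP - → -87 - 7 = -94. Stack: [-94]
STORE_FAST r → r=-94. Stack: []
LOAD_FAST p → push -792. Stack: [-792]
RETURN_VALUE → return -792.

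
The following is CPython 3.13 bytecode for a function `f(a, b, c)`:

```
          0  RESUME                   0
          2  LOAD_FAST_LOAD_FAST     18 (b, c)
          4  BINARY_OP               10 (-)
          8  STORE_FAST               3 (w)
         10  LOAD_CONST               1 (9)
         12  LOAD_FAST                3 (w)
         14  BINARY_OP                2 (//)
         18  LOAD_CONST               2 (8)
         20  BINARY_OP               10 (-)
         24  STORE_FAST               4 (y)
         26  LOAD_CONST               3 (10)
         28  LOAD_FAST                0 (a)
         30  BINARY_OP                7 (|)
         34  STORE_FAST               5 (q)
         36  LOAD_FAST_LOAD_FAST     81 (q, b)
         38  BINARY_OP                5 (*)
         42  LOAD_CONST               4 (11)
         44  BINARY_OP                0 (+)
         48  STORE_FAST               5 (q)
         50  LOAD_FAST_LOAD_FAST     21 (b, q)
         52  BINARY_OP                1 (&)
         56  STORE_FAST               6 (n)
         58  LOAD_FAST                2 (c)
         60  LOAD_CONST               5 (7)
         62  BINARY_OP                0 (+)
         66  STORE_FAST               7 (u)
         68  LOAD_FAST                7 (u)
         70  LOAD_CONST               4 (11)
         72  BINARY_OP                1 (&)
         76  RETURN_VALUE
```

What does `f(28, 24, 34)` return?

LOAD_FAST_LOAD_FAST b,c → push 24,34. Stack: [24, 34]
BINARY_OP - → 24 - 34 = -10. Stack: [-10]
STORE_FAST w → w=-10. Stack: []
LOAD_CONST → push 9. Stack: [9]
LOAD_FAST w → push -10. Stack: [9, -10]
BINARY_OP // → 9 // -10 = -1. Stack: [-1]
LOAD_CONST → push 8. Stack: [-1, 8]
BINARY_OP - → -1 - 8 = -9. Stack: [-9]
STORE_FAST y → y=-9. Stack: []
LOAD_CONST → push 10. Stack: [10]
LOAD_FAST a → push 28. Stack: [10, 28]
BINARY_OP | → 10 | 28 = 30. Stack: [30]
STORE_FAST q → q=30. Stack: []
LOAD_FAST_LOAD_FAST q,b → push 30,24. Stack: [30, 24]
BINARY_OP * → 30 * 24 = 720. Stack: [720]
LOAD_CONST → push 11. Stack: [720, 11]
BINARY_OP + → 720 + 11 = 731. Stack: [731]
STORE_FAST q → q=731. Stack: []
LOAD_FAST_LOAD_FAST b,q → push 24,731. Stack: [24, 731]
BINARY_OP & → 24 & 731 = 24. Stack: [24]
STORE_FAST n → n=24. Stack: []
LOAD_FAST c → push 34. Stack: [34]
LOAD_CONST → push 7. Stack: [34, 7]
BINARY_OP + → 34 + 7 = 41. Stack: [41]
STORE_FAST u → u=41. Stack: []
LOAD_FAST u → push 41. Stack: [41]
LOAD_CONST → push 11. Stack: [41, 11]
BINARY_OP & → 41 & 11 = 9. Stack: [9]
RETURN_VALUE → return 9.

9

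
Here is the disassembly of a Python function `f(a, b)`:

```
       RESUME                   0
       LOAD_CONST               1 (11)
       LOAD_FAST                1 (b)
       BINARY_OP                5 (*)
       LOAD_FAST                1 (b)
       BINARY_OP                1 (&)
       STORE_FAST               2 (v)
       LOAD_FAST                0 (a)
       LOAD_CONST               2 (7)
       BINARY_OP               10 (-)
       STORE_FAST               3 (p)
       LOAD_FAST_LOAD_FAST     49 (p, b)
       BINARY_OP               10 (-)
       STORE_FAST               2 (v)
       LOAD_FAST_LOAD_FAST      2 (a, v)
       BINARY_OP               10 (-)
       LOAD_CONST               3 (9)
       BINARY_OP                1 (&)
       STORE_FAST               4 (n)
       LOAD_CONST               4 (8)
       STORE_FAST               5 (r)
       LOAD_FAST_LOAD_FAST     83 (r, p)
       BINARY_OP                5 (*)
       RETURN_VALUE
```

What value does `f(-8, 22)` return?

LOAD_CONST → push 11. Stack: [11]
LOAD_FAST b → push 22. Stack: [11, 22]
BINARY_OP * → 11 * 22 = 242. Stack: [242]
LOAD_FAST b → push 22. Stack: [242, 22]
BINARY_OP & → 242 & 22 = 18. Stack: [18]
STORE_FAST v → v=18. Stack: []
LOAD_FAST a → push -8. Stack: [-8]
LOAD_CONST → push 7. Stack: [-8, 7]
BINARY_OP - → -8 - 7 = -15. Stack: [-15]
STORE_FAST p → p=-15. Stack: []
LOAD_FAST_LOAD_FAST p,b → push -15,22. Stack: [-15, 22]
BINARY_OP - → -15 - 22 = -37. Stack: [-37]
STORE_FAST v → v=-37. Stack: []
LOAD_FAST_LOAD_FAST a,v → push -8,-37. Stack: [-8, -37]
BINARY_OP - → -8 - -37 = 29. Stack: [29]
LOAD_CONST → push 9. Stack: [29, 9]
BINARY_OP & → 29 & 9 = 9. Stack: [9]
STORE_FAST n → n=9. Stack: []
LOAD_CONST → push 8. Stack: [8]
STORE_FAST r → r=8. Stack: []
LOAD_FAST_LOAD_FAST r,p → push 8,-15. Stack: [8, -15]
BINARY_OP * → 8 * -15 = -120. Stack: [-120]
RETURN_VALUE → return -120.

-120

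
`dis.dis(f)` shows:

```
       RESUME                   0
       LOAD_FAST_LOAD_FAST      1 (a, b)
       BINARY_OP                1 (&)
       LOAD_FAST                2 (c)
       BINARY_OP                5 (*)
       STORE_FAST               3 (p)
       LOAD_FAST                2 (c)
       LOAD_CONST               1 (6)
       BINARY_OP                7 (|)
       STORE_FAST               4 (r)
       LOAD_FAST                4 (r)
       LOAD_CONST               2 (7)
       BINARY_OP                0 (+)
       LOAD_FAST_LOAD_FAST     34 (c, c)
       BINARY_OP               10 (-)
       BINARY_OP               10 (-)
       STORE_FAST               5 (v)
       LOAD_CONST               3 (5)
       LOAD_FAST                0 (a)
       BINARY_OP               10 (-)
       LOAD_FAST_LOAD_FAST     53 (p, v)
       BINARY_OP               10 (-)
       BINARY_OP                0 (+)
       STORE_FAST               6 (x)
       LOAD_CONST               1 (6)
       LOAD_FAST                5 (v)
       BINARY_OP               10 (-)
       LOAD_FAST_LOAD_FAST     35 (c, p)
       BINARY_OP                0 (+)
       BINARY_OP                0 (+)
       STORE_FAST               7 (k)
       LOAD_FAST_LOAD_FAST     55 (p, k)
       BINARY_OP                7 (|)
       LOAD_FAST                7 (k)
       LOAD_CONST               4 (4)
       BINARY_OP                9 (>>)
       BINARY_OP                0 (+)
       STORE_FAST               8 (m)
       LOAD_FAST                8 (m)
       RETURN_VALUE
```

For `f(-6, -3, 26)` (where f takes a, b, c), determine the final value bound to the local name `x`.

-234

LOAD_FAST_LOAD_FAST a,b → push -6,-3. Stack: [-6, -3]
BINARY_OP & → -6 & -3 = -8. Stack: [-8]
LOAD_FAST c → push 26. Stack: [-8, 26]
BINARY_OP * → -8 * 26 = -208. Stack: [-208]
STORE_FAST p → p=-208. Stack: []
LOAD_FAST c → push 26. Stack: [26]
LOAD_CONST → push 6. Stack: [26, 6]
BINARY_OP | → 26 | 6 = 30. Stack: [30]
STORE_FAST r → r=30. Stack: []
LOAD_FAST r → push 30. Stack: [30]
LOAD_CONST → push 7. Stack: [30, 7]
BINARY_OP + → 30 + 7 = 37. Stack: [37]
LOAD_FAST_LOAD_FAST c,c → push 26,26. Stack: [37, 26, 26]
BINARY_OP - → 26 - 26 = 0. Stack: [37, 0]
BINARY_OP - → 37 - 0 = 37. Stack: [37]
STORE_FAST v → v=37. Stack: []
LOAD_CONST → push 5. Stack: [5]
LOAD_FAST a → push -6. Stack: [5, -6]
BINARY_OP - → 5 - -6 = 11. Stack: [11]
LOAD_FAST_LOAD_FAST p,v → push -208,37. Stack: [11, -208, 37]
BINARY_OP - → -208 - 37 = -245. Stack: [11, -245]
BINARY_OP + → 11 + -245 = -234. Stack: [-234]
STORE_FAST x → x=-234. Stack: []
LOAD_CONST → push 6. Stack: [6]
LOAD_FAST v → push 37. Stack: [6, 37]
BINARY_OP - → 6 - 37 = -31. Stack: [-31]
LOAD_FAST_LOAD_FAST c,p → push 26,-208. Stack: [-31, 26, -208]
BINARY_OP + → 26 + -208 = -182. Stack: [-31, -182]
BINARY_OP + → -31 + -182 = -213. Stack: [-213]
STORE_FAST k → k=-213. Stack: []
LOAD_FAST_LOAD_FAST p,k → push -208,-213. Stack: [-208, -213]
BINARY_OP | → -208 | -213 = -197. Stack: [-197]
LOAD_FAST k → push -213. Stack: [-197, -213]
LOAD_CONST → push 4. Stack: [-197, -213, 4]
BINARY_OP >> → -213 >> 4 = -14. Stack: [-197, -14]
BINARY_OP + → -197 + -14 = -211. Stack: [-211]
STORE_FAST m → m=-211. Stack: []
LOAD_FAST m → push -211. Stack: [-211]
RETURN_VALUE → return -211.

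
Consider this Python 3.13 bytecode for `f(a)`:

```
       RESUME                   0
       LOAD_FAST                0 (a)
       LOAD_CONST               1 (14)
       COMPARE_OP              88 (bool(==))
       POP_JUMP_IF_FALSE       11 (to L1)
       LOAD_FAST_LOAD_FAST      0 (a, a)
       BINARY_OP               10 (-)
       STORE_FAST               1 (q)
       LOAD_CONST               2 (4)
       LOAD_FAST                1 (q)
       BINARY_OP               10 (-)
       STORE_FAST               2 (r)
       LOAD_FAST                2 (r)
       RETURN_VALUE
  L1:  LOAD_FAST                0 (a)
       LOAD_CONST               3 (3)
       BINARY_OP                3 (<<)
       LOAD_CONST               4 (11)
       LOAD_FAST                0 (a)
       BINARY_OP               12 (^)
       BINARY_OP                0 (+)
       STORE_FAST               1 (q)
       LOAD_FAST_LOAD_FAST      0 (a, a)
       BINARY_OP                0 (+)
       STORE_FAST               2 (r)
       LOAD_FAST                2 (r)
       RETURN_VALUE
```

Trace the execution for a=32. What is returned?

LOAD_FAST a → push 32. Stack: [32]
LOAD_CONST → push 14. Stack: [32, 14]
COMPARE_OP bool(==) → 32 vs 14 = False. Stack: [False]
POP_JUMP_IF_FALSE → pop False; jump. Stack: []
LOAD_FAST a → push 32. Stack: [32]
LOAD_CONST → push 3. Stack: [32, 3]
BINARY_OP << → 32 << 3 = 256. Stack: [256]
LOAD_CONST → push 11. Stack: [256, 11]
LOAD_FAST a → push 32. Stack: [256, 11, 32]
BINARY_OP ^ → 11 ^ 32 = 43. Stack: [256, 43]
BINARY_OP + → 256 + 43 = 299. Stack: [299]
STORE_FAST q → q=299. Stack: []
LOAD_FAST_LOAD_FAST a,a → push 32,32. Stack: [32, 32]
BINARY_OP + → 32 + 32 = 64. Stack: [64]
STORE_FAST r → r=64. Stack: []
LOAD_FAST r → push 64. Stack: [64]
RETURN_VALUE → return 64.

64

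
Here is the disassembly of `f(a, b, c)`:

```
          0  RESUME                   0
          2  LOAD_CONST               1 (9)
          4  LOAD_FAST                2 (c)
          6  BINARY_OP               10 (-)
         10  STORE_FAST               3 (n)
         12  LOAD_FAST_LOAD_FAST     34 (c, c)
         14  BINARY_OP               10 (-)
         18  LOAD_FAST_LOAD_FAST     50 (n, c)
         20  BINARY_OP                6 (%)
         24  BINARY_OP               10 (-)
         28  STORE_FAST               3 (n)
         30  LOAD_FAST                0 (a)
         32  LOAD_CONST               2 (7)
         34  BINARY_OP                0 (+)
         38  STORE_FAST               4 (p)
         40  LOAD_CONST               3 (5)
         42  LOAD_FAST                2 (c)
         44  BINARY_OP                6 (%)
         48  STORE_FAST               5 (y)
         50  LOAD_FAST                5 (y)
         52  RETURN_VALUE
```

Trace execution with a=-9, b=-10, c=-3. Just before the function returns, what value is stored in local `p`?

-2

LOAD_CONST → push 9. Stack: [9]
LOAD_FAST c → push -3. Stack: [9, -3]
BINARY_OP - → 9 - -3 = 12. Stack: [12]
STORE_FAST n → n=12. Stack: []
LOAD_FAST_LOAD_FAST c,c → push -3,-3. Stack: [-3, -3]
BINARY_OP - → -3 - -3 = 0. Stack: [0]
LOAD_FAST_LOAD_FAST n,c → push 12,-3. Stack: [0, 12, -3]
BINARY_OP % → 12 % -3 = 0. Stack: [0, 0]
BINARY_OP - → 0 - 0 = 0. Stack: [0]
STORE_FAST n → n=0. Stack: []
LOAD_FAST a → push -9. Stack: [-9]
LOAD_CONST → push 7. Stack: [-9, 7]
BINARY_OP + → -9 + 7 = -2. Stack: [-2]
STORE_FAST p → p=-2. Stack: []
LOAD_CONST → push 5. Stack: [5]
LOAD_FAST c → push -3. Stack: [5, -3]
BINARY_OP % → 5 % -3 = -1. Stack: [-1]
STORE_FAST y → y=-1. Stack: []
LOAD_FAST y → push -1. Stack: [-1]
RETURN_VALUE → return -1.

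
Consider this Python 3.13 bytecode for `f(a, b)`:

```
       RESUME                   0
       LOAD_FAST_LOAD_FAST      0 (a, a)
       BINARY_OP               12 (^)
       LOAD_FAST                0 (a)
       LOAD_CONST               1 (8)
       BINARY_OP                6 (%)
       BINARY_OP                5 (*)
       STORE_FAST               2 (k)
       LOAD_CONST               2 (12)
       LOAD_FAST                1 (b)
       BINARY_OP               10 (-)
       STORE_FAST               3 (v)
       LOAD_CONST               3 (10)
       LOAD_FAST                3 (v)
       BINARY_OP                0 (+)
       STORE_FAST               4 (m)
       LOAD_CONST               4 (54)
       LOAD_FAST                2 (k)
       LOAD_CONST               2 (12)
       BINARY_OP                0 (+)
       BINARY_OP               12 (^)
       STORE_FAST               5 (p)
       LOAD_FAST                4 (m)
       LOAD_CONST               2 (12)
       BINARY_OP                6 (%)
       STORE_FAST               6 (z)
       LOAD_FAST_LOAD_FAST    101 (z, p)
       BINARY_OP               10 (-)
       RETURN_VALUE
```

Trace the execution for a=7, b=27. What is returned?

-51

LOAD_FAST_LOAD_FAST a,a → push 7,7. Stack: [7, 7]
BINARY_OP ^ → 7 ^ 7 = 0. Stack: [0]
LOAD_FAST a → push 7. Stack: [0, 7]
LOAD_CONST → push 8. Stack: [0, 7, 8]
BINARY_OP % → 7 % 8 = 7. Stack: [0, 7]
BINARY_OP * → 0 * 7 = 0. Stack: [0]
STORE_FAST k → k=0. Stack: []
LOAD_CONST → push 12. Stack: [12]
LOAD_FAST b → push 27. Stack: [12, 27]
BINARY_OP - → 12 - 27 = -15. Stack: [-15]
STORE_FAST v → v=-15. Stack: []
LOAD_CONST → push 10. Stack: [10]
LOAD_FAST v → push -15. Stack: [10, -15]
BINARY_OP + → 10 + -15 = -5. Stack: [-5]
STORE_FAST m → m=-5. Stack: []
LOAD_CONST → push 54. Stack: [54]
LOAD_FAST k → push 0. Stack: [54, 0]
LOAD_CONST → push 12. Stack: [54, 0, 12]
BINARY_OP + → 0 + 12 = 12. Stack: [54, 12]
BINARY_OP ^ → 54 ^ 12 = 58. Stack: [58]
STORE_FAST p → p=58. Stack: []
LOAD_FAST m → push -5. Stack: [-5]
LOAD_CONST → push 12. Stack: [-5, 12]
BINARY_OP % → -5 % 12 = 7. Stack: [7]
STORE_FAST z → z=7. Stack: []
LOAD_FAST_LOAD_FAST z,p → push 7,58. Stack: [7, 58]
BINARY_OP - → 7 - 58 = -51. Stack: [-51]
RETURN_VALUE → return -51.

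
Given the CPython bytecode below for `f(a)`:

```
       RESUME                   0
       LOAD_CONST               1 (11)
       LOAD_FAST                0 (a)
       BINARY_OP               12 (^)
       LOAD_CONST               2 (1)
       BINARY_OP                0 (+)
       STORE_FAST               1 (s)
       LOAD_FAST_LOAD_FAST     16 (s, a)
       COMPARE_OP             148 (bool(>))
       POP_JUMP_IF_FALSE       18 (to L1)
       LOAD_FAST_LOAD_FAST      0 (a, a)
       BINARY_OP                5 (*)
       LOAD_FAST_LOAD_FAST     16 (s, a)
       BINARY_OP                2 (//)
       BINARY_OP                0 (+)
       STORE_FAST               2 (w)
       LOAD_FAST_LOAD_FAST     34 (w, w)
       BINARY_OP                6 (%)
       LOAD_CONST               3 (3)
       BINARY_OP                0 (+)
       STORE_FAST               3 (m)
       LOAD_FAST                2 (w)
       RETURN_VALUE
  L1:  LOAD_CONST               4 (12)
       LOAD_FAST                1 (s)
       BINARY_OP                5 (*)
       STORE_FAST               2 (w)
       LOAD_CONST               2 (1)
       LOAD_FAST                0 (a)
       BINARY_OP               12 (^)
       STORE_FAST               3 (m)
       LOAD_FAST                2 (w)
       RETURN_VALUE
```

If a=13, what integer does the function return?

84

LOAD_CONST → push 11. Stack: [11]
LOAD_FAST a → push 13. Stack: [11, 13]
BINARY_OP ^ → 11 ^ 13 = 6. Stack: [6]
LOAD_CONST → push 1. Stack: [6, 1]
BINARY_OP + → 6 + 1 = 7. Stack: [7]
STORE_FAST s → s=7. Stack: []
LOAD_FAST_LOAD_FAST s,a → push 7,13. Stack: [7, 13]
COMPARE_OP bool(>) → 7 vs 13 = False. Stack: [False]
POP_JUMP_IF_FALSE → pop False; jump. Stack: []
LOAD_CONST → push 12. Stack: [12]
LOAD_FAST s → push 7. Stack: [12, 7]
BINARY_OP * → 12 * 7 = 84. Stack: [84]
STORE_FAST w → w=84. Stack: []
LOAD_CONST → push 1. Stack: [1]
LOAD_FAST a → push 13. Stack: [1, 13]
BINARY_OP ^ → 1 ^ 13 = 12. Stack: [12]
STORE_FAST m → m=12. Stack: []
LOAD_FAST w → push 84. Stack: [84]
RETURN_VALUE → return 84.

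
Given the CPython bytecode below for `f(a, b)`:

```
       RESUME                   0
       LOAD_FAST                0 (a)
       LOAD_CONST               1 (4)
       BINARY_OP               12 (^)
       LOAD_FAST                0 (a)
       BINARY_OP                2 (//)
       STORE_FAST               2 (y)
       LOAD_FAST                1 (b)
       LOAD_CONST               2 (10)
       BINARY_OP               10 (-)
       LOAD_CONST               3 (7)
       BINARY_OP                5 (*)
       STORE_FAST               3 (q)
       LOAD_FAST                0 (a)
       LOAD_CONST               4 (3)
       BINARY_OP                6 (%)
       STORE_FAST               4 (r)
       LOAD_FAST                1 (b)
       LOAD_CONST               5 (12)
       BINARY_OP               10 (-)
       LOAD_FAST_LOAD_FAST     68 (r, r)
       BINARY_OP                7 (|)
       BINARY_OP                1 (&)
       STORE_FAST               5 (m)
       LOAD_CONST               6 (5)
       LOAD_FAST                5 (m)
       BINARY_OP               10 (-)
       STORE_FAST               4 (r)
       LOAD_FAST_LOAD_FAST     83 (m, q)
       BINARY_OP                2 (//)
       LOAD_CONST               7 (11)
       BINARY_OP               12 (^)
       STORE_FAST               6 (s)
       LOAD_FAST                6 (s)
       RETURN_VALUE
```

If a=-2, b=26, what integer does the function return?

LOAD_FAST a → push -2. Stack: [-2]
LOAD_CONST → push 4. Stack: [-2, 4]
BINARY_OP ^ → -2 ^ 4 = -6. Stack: [-6]
LOAD_FAST a → push -2. Stack: [-6, -2]
BINARY_OP // → -6 // -2 = 3. Stack: [3]
STORE_FAST y → y=3. Stack: []
LOAD_FAST b → push 26. Stack: [26]
LOAD_CONST → push 10. Stack: [26, 10]
BINARY_OP - → 26 - 10 = 16. Stack: [16]
LOAD_CONST → push 7. Stack: [16, 7]
BINARY_OP * → 16 * 7 = 112. Stack: [112]
STORE_FAST q → q=112. Stack: []
LOAD_FAST a → push -2. Stack: [-2]
LOAD_CONST → push 3. Stack: [-2, 3]
BINARY_OP % → -2 % 3 = 1. Stack: [1]
STORE_FAST r → r=1. Stack: []
LOAD_FAST b → push 26. Stack: [26]
LOAD_CONST → push 12. Stack: [26, 12]
BINARY_OP - → 26 - 12 = 14. Stack: [14]
LOAD_FAST_LOAD_FAST r,r → push 1,1. Stack: [14, 1, 1]
BINARY_OP | → 1 | 1 = 1. Stack: [14, 1]
BINARY_OP & → 14 & 1 = 0. Stack: [0]
STORE_FAST m → m=0. Stack: []
LOAD_CONST → push 5. Stack: [5]
LOAD_FAST m → push 0. Stack: [5, 0]
BINARY_OP - → 5 - 0 = 5. Stack: [5]
STORE_FAST r → r=5. Stack: []
LOAD_FAST_LOAD_FAST m,q → push 0,112. Stack: [0, 112]
BINARY_OP // → 0 // 112 = 0. Stack: [0]
LOAD_CONST → push 11. Stack: [0, 11]
BINARY_OP ^ → 0 ^ 11 = 11. Stack: [11]
STORE_FAST s → s=11. Stack: []
LOAD_FAST s → push 11. Stack: [11]
RETURN_VALUE → return 11.

11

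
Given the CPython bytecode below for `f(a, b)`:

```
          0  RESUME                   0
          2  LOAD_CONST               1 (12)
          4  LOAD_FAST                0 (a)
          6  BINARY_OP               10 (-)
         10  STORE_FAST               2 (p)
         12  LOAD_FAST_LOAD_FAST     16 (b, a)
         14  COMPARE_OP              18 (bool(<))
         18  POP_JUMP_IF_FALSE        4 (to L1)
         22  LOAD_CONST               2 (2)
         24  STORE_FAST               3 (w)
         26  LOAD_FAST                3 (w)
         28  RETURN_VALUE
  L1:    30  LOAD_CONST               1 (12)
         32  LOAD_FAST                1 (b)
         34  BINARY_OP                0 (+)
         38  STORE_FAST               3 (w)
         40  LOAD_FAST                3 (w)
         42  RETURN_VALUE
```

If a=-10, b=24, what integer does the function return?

36

LOAD_CONST → push 12. Stack: [12]
LOAD_FAST a → push -10. Stack: [12, -10]
BINARY_OP - → 12 - -10 = 22. Stack: [22]
STORE_FAST p → p=22. Stack: []
LOAD_FAST_LOAD_FAST b,a → push 24,-10. Stack: [24, -10]
COMPARE_OP bool(<) → 24 vs -10 = False. Stack: [False]
POP_JUMP_IF_FALSE → pop False; jump. Stack: []
LOAD_CONST → push 12. Stack: [12]
LOAD_FAST b → push 24. Stack: [12, 24]
BINARY_OP + → 12 + 24 = 36. Stack: [36]
STORE_FAST w → w=36. Stack: []
LOAD_FAST w → push 36. Stack: [36]
RETURN_VALUE → return 36.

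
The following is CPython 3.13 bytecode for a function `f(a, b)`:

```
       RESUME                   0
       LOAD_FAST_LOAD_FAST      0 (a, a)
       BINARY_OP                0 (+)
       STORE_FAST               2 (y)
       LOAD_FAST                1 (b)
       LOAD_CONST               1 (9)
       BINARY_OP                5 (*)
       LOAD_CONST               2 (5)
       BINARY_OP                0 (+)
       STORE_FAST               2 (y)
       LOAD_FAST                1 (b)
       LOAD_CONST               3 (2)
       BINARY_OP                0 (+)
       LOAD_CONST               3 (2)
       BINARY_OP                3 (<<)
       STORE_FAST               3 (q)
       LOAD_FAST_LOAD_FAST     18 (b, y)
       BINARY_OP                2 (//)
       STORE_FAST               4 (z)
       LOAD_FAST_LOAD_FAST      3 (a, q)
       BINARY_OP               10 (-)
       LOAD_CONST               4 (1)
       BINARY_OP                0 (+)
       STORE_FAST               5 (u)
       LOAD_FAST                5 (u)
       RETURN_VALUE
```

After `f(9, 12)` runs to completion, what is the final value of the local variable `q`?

56

LOAD_FAST_LOAD_FAST a,a → push 9,9. Stack: [9, 9]
BINARY_OP + → 9 + 9 = 18. Stack: [18]
STORE_FAST y → y=18. Stack: []
LOAD_FAST b → push 12. Stack: [12]
LOAD_CONST → push 9. Stack: [12, 9]
BINARY_OP * → 12 * 9 = 108. Stack: [108]
LOAD_CONST → push 5. Stack: [108, 5]
BINARY_OP + → 108 + 5 = 113. Stack: [113]
STORE_FAST y → y=113. Stack: []
LOAD_FAST b → push 12. Stack: [12]
LOAD_CONST → push 2. Stack: [12, 2]
BINARY_OP + → 12 + 2 = 14. Stack: [14]
LOAD_CONST → push 2. Stack: [14, 2]
BINARY_OP << → 14 << 2 = 56. Stack: [56]
STORE_FAST q → q=56. Stack: []
LOAD_FAST_LOAD_FAST b,y → push 12,113. Stack: [12, 113]
BINARY_OP // → 12 // 113 = 0. Stack: [0]
STORE_FAST z → z=0. Stack: []
LOAD_FAST_LOAD_FAST a,q → push 9,56. Stack: [9, 56]
BINARY_OP - → 9 - 56 = -47. Stack: [-47]
LOAD_CONST → push 1. Stack: [-47, 1]
BINARY_OP + → -47 + 1 = -46. Stack: [-46]
STORE_FAST u → u=-46. Stack: []
LOAD_FAST u → push -46. Stack: [-46]
RETURN_VALUE → return -46.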